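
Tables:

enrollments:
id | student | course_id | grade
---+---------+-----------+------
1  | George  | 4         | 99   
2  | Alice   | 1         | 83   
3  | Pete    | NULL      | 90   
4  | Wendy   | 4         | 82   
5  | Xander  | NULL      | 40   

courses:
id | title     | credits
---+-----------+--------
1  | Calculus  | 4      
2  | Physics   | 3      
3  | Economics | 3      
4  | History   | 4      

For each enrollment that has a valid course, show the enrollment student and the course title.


INNER JOIN keeps only enrollments rows whose course_id matches an id in courses. Walk through each enrollment:
  - enrollment 1 (George): course_id=4 -> matches History
  - enrollment 2 (Alice): course_id=1 -> matches Calculus
  - enrollment 3 (Pete): course_id=NULL, no match -> dropped
  - enrollment 4 (Wendy): course_id=4 -> matches History
  - enrollment 5 (Xander): course_id=NULL, no match -> dropped
So 2 of 5 rows are dropped.

SQL:
SELECT a.student, b.title AS course
FROM enrollments a
INNER JOIN courses b ON a.course_id = b.id

Result:
student | course  
--------+---------
George  | History 
Alice   | Calculus
Wendy   | History 


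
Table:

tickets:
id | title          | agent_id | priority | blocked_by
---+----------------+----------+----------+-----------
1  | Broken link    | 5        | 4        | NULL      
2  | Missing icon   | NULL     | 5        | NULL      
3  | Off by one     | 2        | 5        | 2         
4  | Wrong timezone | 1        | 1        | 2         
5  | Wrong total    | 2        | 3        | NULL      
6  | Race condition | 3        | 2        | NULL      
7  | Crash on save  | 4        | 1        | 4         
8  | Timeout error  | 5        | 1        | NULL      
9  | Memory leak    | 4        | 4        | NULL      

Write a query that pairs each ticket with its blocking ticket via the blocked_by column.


This is a self-join: tickets is joined to a second copy of itself, matching each row's blocked_by to another row's id. Use LEFT JOIN so rows with blocked_by=NULL are kept.
  - ticket 1 (Broken link): blocked_by=NULL -> NULL
  - ticket 2 (Missing icon): blocked_by=NULL -> NULL
  - ticket 3 (Off by one): blocked_by=2 -> Missing icon
  - ticket 4 (Wrong timezone): blocked_by=2 -> Missing icon
  - ticket 5 (Wrong total): blocked_by=NULL -> NULL
  - ticket 6 (Race condition): blocked_by=NULL -> NULL
  - ticket 7 (Crash on save): blocked_by=4 -> Wrong timezone
  - ticket 8 (Timeout error): blocked_by=NULL -> NULL
  - ticket 9 (Memory leak): blocked_by=NULL -> NULL

SQL:
SELECT a.title AS item, b.title AS blocked_by
FROM tickets a
LEFT JOIN tickets b ON a.blocked_by = b.id

Result:
item           | blocked_by    
---------------+---------------
Broken link    | NULL          
Missing icon   | NULL          
Off by one     | Missing icon  
Wrong timezone | Missing icon  
Wrong total    | NULL          
Race condition | NULL          
Crash on save  | Wrong timezone
Timeout error  | NULL          
Memory leak    | NULL          


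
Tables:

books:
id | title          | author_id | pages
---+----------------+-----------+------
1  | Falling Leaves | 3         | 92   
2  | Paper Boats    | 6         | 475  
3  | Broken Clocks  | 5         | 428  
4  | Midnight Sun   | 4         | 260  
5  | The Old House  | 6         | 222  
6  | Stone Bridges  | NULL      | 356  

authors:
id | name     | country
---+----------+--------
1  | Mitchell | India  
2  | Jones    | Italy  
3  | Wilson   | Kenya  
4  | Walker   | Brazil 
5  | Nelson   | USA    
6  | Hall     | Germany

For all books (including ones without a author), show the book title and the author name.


LEFT JOIN keeps every row from books (the left table); where author_id has no match in authors, the author columns become NULL. Walk through each book:
  - book 1 (Falling Leaves): author_id=3 -> matches Wilson
  - book 2 (Paper Boats): author_id=6 -> matches Hall
  - book 3 (Broken Clocks): author_id=5 -> matches Nelson
  - book 4 (Midnight Sun): author_id=4 -> matches Walker
  - book 5 (The Old House): author_id=6 -> matches Hall
  - book 6 (Stone Bridges): author_id=NULL, no match -> kept with NULL
All 6 rows appear; 1 has NULL author.

SQL:
SELECT a.title, b.name AS author
FROM books a
LEFT JOIN authors b ON a.author_id = b.id

Result:
title          | author
---------------+-------
Falling Leaves | Wilson
Paper Boats    | Hall  
Broken Clocks  | Nelson
Midnight Sun   | Walker
The Old House  | Hall  
Stone Bridges  | NULL  


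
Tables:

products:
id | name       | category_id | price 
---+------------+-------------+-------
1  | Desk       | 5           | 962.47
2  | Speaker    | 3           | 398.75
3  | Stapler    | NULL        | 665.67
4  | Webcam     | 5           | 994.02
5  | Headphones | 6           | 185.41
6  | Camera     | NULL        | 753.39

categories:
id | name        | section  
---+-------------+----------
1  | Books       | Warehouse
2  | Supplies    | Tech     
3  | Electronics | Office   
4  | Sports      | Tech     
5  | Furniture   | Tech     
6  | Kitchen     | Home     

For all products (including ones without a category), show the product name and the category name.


LEFT JOIN keeps every row from products (the left table); where category_id has no match in categories, the category columns become NULL. Walk through each product:
  - product 1 (Desk): category_id=5 -> matches Furniture
  - product 2 (Speaker): category_id=3 -> matches Electronics
  - product 3 (Stapler): category_id=NULL, no match -> kept with NULL
  - product 4 (Webcam): category_id=5 -> matches Furniture
  - product 5 (Headphones): category_id=6 -> matches Kitchen
  - product 6 (Camera): category_id=NULL, no match -> kept with NULL
All 6 rows appear; 2 have NULL category.

SQL:
SELECT a.name, b.name AS category
FROM products a
LEFT JOIN categories b ON a.category_id = b.id

Result:
name       | category   
-----------+------------
Desk       | Furniture  
Speaker    | Electronics
Stapler    | NULL       
Webcam     | Furniture  
Headphones | Kitchen    
Camera     | NULL       


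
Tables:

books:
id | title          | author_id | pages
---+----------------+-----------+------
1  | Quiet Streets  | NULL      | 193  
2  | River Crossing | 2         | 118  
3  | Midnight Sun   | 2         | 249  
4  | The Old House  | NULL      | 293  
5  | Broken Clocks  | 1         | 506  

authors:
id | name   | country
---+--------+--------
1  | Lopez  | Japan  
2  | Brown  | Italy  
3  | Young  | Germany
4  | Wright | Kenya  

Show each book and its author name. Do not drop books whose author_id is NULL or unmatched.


LEFT JOIN keeps every row from books (the left table); where author_id has no match in authors, the author columns become NULL. Walk through each book:
  - book 1 (Quiet Streets): author_id=NULL, no match -> kept with NULL
  - book 2 (River Crossing): author_id=2 -> matches Brown
  - book 3 (Midnight Sun): author_id=2 -> matches Brown
  - book 4 (The Old House): author_id=NULL, no match -> kept with NULL
  - book 5 (Broken Clocks): author_id=1 -> matches Lopez
All 5 rows appear; 2 have NULL author.

SQL:
SELECT a.title, b.name AS author
FROM books a
LEFT JOIN authors b ON a.author_id = b.id

Result:
title          | author
---------------+-------
Quiet Streets  | NULL  
River Crossing | Brown 
Midnight Sun   | Brown 
The Old House  | NULL  
Broken Clocks  | Lopez 


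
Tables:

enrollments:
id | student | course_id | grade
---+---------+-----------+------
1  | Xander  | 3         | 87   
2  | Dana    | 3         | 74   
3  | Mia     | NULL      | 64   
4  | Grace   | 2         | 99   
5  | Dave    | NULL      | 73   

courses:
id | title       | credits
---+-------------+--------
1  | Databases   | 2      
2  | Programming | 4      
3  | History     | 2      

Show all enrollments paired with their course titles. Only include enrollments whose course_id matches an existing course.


INNER JOIN keeps only enrollments rows whose course_id matches an id in courses. Walk through each enrollment:
  - enrollment 1 (Xander): course_id=3 -> matches History
  - enrollment 2 (Dana): course_id=3 -> matches History
  - enrollment 3 (Mia): course_id=NULL, no match -> dropped
  - enrollment 4 (Grace): course_id=2 -> matches Programming
  - enrollment 5 (Dave): course_id=NULL, no match -> dropped
So 2 of 5 rows are dropped.

SQL:
SELECT a.student, b.title AS course
FROM enrollments a
INNER JOIN courses b ON a.course_id = b.id

Result:
student | course     
--------+------------
Xander  | History    
Dana    | History    
Grace   | Programming


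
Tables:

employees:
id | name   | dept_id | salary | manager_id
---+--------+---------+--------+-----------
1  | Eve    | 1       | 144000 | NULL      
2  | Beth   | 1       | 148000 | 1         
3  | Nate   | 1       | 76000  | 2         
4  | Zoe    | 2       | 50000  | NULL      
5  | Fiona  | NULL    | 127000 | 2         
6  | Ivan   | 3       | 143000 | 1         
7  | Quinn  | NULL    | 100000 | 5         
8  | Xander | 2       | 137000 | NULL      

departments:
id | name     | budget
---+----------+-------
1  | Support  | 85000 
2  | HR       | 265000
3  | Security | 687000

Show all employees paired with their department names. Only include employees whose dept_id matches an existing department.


INNER JOIN keeps only employees rows whose dept_id matches an id in departments. Walk through each employee:
  - employee 1 (Eve): dept_id=1 -> matches Support
  - employee 2 (Beth): dept_id=1 -> matches Support
  - employee 3 (Nate): dept_id=1 -> matches Support
  - employee 4 (Zoe): dept_id=2 -> matches HR
  - employee 5 (Fiona): dept_id=NULL, no match -> dropped
  - employee 6 (Ivan): dept_id=3 -> matches Security
  - employee 7 (Quinn): dept_id=NULL, no match -> dropped
  - employee 8 (Xander): dept_id=2 -> matches HR
So 2 of 8 rows are dropped.

SQL:
SELECT a.name, b.name AS department
FROM employees a
INNER JOIN departments b ON a.dept_id = b.id

Result:
name   | department
-------+-----------
Eve    | Support   
Beth   | Support   
Nate   | Support   
Zoe    | HR        
Ivan   | Security  
Xander | HR        


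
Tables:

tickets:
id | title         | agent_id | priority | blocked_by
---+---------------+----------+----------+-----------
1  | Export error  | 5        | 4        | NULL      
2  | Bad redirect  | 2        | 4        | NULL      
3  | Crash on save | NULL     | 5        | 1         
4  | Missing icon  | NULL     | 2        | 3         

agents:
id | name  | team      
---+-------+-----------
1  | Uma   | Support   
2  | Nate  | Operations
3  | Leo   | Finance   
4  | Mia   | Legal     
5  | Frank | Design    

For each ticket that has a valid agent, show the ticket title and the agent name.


INNER JOIN keeps only tickets rows whose agent_id matches an id in agents. Walk through each ticket:
  - ticket 1 (Export error): agent_id=5 -> matches Frank
  - ticket 2 (Bad redirect): agent_id=2 -> matches Nate
  - ticket 3 (Crash on save): agent_id=NULL, no match -> dropped
  - ticket 4 (Missing icon): agent_id=NULL, no match -> dropped
So 2 of 4 rows are dropped.

SQL:
SELECT a.title, b.name AS agent
FROM tickets a
INNER JOIN agents b ON a.agent_id = b.id

Result:
title        | agent
-------------+------
Export error | Frank
Bad redirect | Nate 


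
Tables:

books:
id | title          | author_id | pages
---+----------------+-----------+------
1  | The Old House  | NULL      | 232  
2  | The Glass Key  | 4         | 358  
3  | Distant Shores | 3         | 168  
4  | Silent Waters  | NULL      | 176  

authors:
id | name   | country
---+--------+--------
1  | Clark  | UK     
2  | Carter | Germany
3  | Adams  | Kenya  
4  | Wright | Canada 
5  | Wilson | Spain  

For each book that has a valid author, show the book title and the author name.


INNER JOIN keeps only books rows whose author_id matches an id in authors. Walk through each book:
  - book 1 (The Old House): author_id=NULL, no match -> dropped
  - book 2 (The Glass Key): author_id=4 -> matches Wright
  - book 3 (Distant Shores): author_id=3 -> matches Adams
  - book 4 (Silent Waters): author_id=NULL, no match -> dropped
So 2 of 4 rows are dropped.

SQL:
SELECT a.title, b.name AS author
FROM books a
INNER JOIN authors b ON a.author_id = b.id

Result:
title          | author
---------------+-------
The Glass Key  | Wright
Distant Shores | Adams 


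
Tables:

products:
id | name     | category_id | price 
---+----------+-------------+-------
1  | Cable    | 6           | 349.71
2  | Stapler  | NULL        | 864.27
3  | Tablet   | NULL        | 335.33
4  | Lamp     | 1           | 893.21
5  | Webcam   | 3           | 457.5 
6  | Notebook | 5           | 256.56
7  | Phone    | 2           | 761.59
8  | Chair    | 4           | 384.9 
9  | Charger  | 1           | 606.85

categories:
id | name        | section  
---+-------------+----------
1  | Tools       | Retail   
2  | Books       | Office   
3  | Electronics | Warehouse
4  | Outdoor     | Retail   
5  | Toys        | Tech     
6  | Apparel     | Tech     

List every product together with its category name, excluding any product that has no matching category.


INNER JOIN keeps only products rows whose category_id matches an id in categories. Walk through each product:
  - product 1 (Cable): category_id=6 -> matches Apparel
  - product 2 (Stapler): category_id=NULL, no match -> dropped
  - product 3 (Tablet): category_id=NULL, no match -> dropped
  - product 4 (Lamp): category_id=1 -> matches Tools
  - product 5 (Webcam): category_id=3 -> matches Electronics
  - product 6 (Notebook): category_id=5 -> matches Toys
  - product 7 (Phone): category_id=2 -> matches Books
  - product 8 (Chair): category_id=4 -> matches Outdoor
  - product 9 (Charger): category_id=1 -> matches Tools
So 2 of 9 rows are dropped.

SQL:
SELECT a.name, b.name AS category
FROM products a
INNER JOIN categories b ON a.category_id = b.id

Result:
name     | category   
---------+------------
Cable    | Apparel    
Lamp     | Tools      
Webcam   | Electronics
Notebook | Toys       
Phone    | Books      
Chair    | Outdoor    
Charger  | Tools      


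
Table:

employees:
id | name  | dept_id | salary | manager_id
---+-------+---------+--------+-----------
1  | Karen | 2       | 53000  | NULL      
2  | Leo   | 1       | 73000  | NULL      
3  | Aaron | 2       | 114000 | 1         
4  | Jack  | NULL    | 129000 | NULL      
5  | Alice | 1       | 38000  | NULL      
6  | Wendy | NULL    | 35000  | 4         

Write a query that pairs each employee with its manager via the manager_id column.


This is a self-join: employees is joined to a second copy of itself, matching each row's manager_id to another row's id. Use LEFT JOIN so rows with manager_id=NULL are kept.
  - employee 1 (Karen): manager_id=NULL -> NULL
  - employee 2 (Leo): manager_id=NULL -> NULL
  - employee 3 (Aaron): manager_id=1 -> Karen
  - employee 4 (Jack): manager_id=NULL -> NULL
  - employee 5 (Alice): manager_id=NULL -> NULL
  - employee 6 (Wendy): manager_id=4 -> Jack

SQL:
SELECT a.name AS item, b.name AS manager
FROM employees a
LEFT JOIN employees b ON a.manager_id = b.id

Result:
item  | manager
------+--------
Karen | NULL   
Leo   | NULL   
Aaron | Karen  
Jack  | NULL   
Alice | NULL   
Wendy | Jack   


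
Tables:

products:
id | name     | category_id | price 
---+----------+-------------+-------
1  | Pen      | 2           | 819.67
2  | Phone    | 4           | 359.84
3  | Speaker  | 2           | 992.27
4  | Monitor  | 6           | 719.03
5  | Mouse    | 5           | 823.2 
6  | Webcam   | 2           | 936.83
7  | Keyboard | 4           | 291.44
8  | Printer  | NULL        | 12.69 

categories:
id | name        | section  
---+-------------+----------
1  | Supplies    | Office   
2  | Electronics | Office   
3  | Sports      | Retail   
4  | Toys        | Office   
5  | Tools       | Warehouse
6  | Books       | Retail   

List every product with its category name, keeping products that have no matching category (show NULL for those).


LEFT JOIN keeps every row from products (the left table); where category_id has no match in categories, the category columns become NULL. Walk through each product:
  - product 1 (Pen): category_id=2 -> matches Electronics
  - product 2 (Phone): category_id=4 -> matches Toys
  - product 3 (Speaker): category_id=2 -> matches Electronics
  - product 4 (Monitor): category_id=6 -> matches Books
  - product 5 (Mouse): category_id=5 -> matches Tools
  - product 6 (Webcam): category_id=2 -> matches Electronics
  - product 7 (Keyboard): category_id=4 -> matches Toys
  - product 8 (Printer): category_id=NULL, no match -> kept with NULL
All 8 rows appear; 1 has NULL category.

SQL:
SELECT a.name, b.name AS category
FROM products a
LEFT JOIN categories b ON a.category_id = b.id

Result:
name     | category   
---------+------------
Pen      | Electronics
Phone    | Toys       
Speaker  | Electronics
Monitor  | Books      
Mouse    | Tools      
Webcam   | Electronics
Keyboard | Toys       
Printer  | NULL       


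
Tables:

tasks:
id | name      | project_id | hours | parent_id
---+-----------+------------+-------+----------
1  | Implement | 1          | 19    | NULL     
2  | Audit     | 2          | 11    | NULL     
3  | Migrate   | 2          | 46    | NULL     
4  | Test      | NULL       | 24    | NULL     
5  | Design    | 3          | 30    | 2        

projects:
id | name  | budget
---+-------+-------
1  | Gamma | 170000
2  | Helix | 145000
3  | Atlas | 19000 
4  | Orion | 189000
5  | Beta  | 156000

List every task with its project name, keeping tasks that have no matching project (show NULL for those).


LEFT JOIN keeps every row from tasks (the left table); where project_id has no match in projects, the project columns become NULL. Walk through each task:
  - task 1 (Implement): project_id=1 -> matches Gamma
  - task 2 (Audit): project_id=2 -> matches Helix
  - task 3 (Migrate): project_id=2 -> matches Helix
  - task 4 (Test): project_id=NULL, no match -> kept with NULL
  - task 5 (Design): project_id=3 -> matches Atlas
All 5 rows appear; 1 has NULL project.

SQL:
SELECT a.name, b.name AS project
FROM tasks a
LEFT JOIN projects b ON a.project_id = b.id

Result:
name      | project
----------+--------
Implement | Gamma  
Audit     | Helix  
Migrate   | Helix  
Test      | NULL   
Design    | Atlas  


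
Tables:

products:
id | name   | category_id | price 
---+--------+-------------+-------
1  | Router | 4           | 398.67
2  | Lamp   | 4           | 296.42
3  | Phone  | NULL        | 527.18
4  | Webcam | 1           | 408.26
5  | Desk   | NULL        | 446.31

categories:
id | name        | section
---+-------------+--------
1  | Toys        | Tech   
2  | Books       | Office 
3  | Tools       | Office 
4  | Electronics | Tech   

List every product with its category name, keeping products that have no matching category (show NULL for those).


LEFT JOIN keeps every row from products (the left table); where category_id has no match in categories, the category columns become NULL. Walk through each product:
  - product 1 (Router): category_id=4 -> matches Electronics
  - product 2 (Lamp): category_id=4 -> matches Electronics
  - product 3 (Phone): category_id=NULL, no match -> kept with NULL
  - product 4 (Webcam): category_id=1 -> matches Toys
  - product 5 (Desk): category_id=NULL, no match -> kept with NULL
All 5 rows appear; 2 have NULL category.

SQL:
SELECT a.name, b.name AS category
FROM products a
LEFT JOIN categories b ON a.category_id = b.id

Result:
name   | category   
-------+------------
Router | Electronics
Lamp   | Electronics
Phone  | NULL       
Webcam | Toys       
Desk   | NULL       


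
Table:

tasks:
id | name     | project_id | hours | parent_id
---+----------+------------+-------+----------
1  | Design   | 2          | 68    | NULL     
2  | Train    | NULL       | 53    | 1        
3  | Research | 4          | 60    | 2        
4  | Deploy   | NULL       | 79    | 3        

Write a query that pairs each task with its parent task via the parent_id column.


This is a self-join: tasks is joined to a second copy of itself, matching each row's parent_id to another row's id. Use LEFT JOIN so rows with parent_id=NULL are kept.
  - task 1 (Design): parent_id=NULL -> NULL
  - task 2 (Train): parent_id=1 -> Design
  - task 3 (Research): parent_id=2 -> Train
  - task 4 (Deploy): parent_id=3 -> Research

SQL:
SELECT a.name AS item, b.name AS parent
FROM tasks a
LEFT JOIN tasks b ON a.parent_id = b.id

Result:
item     | parent  
---------+---------
Design   | NULL    
Train    | Design  
Research | Train   
Deploy   | Research


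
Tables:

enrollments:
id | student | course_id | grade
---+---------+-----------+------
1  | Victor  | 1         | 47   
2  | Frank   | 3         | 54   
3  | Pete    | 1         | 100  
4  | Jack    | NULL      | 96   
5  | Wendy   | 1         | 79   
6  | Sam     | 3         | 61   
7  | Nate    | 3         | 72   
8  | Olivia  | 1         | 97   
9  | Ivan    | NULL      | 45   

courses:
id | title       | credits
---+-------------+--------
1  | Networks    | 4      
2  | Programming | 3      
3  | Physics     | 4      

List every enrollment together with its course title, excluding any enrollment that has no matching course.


INNER JOIN keeps only enrollments rows whose course_id matches an id in courses. Walk through each enrollment:
  - enrollment 1 (Victor): course_id=1 -> matches Networks
  - enrollment 2 (Frank): course_id=3 -> matches Physics
  - enrollment 3 (Pete): course_id=1 -> matches Networks
  - enrollment 4 (Jack): course_id=NULL, no match -> dropped
  - enrollment 5 (Wendy): course_id=1 -> matches Networks
  - enrollment 6 (Sam): course_id=3 -> matches Physics
  - enrollment 7 (Nate): course_id=3 -> matches Physics
  - enrollment 8 (Olivia): course_id=1 -> matches Networks
  - enrollment 9 (Ivan): course_id=NULL, no match -> dropped
So 2 of 9 rows are dropped.

SQL:
SELECT a.student, b.title AS course
FROM enrollments a
INNER JOIN courses b ON a.course_id = b.id

Result:
student | course  
--------+---------
Victor  | Networks
Frank   | Physics 
Pete    | Networks
Wendy   | Networks
Sam     | Physics 
Nate    | Physics 
Olivia  | Networks


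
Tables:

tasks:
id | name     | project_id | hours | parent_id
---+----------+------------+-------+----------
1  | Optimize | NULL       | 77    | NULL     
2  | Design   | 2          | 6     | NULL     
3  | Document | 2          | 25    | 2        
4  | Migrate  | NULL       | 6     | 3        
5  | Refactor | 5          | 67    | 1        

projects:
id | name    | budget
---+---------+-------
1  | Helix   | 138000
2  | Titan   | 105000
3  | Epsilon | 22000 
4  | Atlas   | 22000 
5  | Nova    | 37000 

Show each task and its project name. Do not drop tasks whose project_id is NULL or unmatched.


LEFT JOIN keeps every row from tasks (the left table); where project_id has no match in projects, the project columns become NULL. Walk through each task:
  - task 1 (Optimize): project_id=NULL, no match -> kept with NULL
  - task 2 (Design): project_id=2 -> matches Titan
  - task 3 (Document): project_id=2 -> matches Titan
  - task 4 (Migrate): project_id=NULL, no match -> kept with NULL
  - task 5 (Refactor): project_id=5 -> matches Nova
All 5 rows appear; 2 have NULL project.

SQL:
SELECT a.name, b.name AS project
FROM tasks a
LEFT JOIN projects b ON a.project_id = b.id

Result:
name     | project
---------+--------
Optimize | NULL   
Design   | Titan  
Document | Titan  
Migrate  | NULL   
Refactor | Nova   


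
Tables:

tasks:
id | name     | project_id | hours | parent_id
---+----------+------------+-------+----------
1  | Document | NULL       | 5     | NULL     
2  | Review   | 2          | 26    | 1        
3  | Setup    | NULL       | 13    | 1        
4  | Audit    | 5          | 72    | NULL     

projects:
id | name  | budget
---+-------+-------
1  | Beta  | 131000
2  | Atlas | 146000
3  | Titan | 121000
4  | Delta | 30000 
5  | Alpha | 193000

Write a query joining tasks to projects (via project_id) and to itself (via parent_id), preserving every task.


Two LEFT JOINs from the same base table tasks: one to projects via project_id, one to tasks itself via parent_id. Both are LEFT so every task is preserved.
Match against projects:
  - task 1 (Document): project_id=NULL, no match -> kept with NULL
  - task 2 (Review): project_id=2 -> matches Atlas
  - task 3 (Setup): project_id=NULL, no match -> kept with NULL
  - task 4 (Audit): project_id=5 -> matches Alpha
Match against tasks (self):
  - task 1 (Document): parent_id=NULL -> NULL
  - task 2 (Review): parent_id=1 -> Document
  - task 3 (Setup): parent_id=1 -> Document
  - task 4 (Audit): parent_id=NULL -> NULL

SQL:
SELECT a.name, b.name AS project, c.name AS parent
FROM tasks a
LEFT JOIN projects b ON a.project_id = b.id
LEFT JOIN tasks c ON a.parent_id = c.id

Result:
name     | project | parent  
---------+---------+---------
Document | NULL    | NULL    
Review   | Atlas   | Document
Setup    | NULL    | Document
Audit    | Alpha   | NULL    


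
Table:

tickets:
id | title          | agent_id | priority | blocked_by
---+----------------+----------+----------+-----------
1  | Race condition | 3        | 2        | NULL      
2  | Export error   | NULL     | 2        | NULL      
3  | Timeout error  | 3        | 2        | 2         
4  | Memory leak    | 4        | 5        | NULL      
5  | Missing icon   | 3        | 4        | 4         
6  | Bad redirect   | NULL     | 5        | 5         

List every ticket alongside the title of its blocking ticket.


This is a self-join: tickets is joined to a second copy of itself, matching each row's blocked_by to another row's id. Use LEFT JOIN so rows with blocked_by=NULL are kept.
  - ticket 1 (Race condition): blocked_by=NULL -> NULL
  - ticket 2 (Export error): blocked_by=NULL -> NULL
  - ticket 3 (Timeout error): blocked_by=2 -> Export error
  - ticket 4 (Memory leak): blocked_by=NULL -> NULL
  - ticket 5 (Missing icon): blocked_by=4 -> Memory leak
  - ticket 6 (Bad redirect): blocked_by=5 -> Missing icon

SQL:
SELECT a.title AS item, b.title AS blocked_by
FROM tickets a
LEFT JOIN tickets b ON a.blocked_by = b.id

Result:
item           | blocked_by  
---------------+-------------
Race condition | NULL        
Export error   | NULL        
Timeout error  | Export error
Memory leak    | NULL        
Missing icon   | Memory leak 
Bad redirect   | Missing icon


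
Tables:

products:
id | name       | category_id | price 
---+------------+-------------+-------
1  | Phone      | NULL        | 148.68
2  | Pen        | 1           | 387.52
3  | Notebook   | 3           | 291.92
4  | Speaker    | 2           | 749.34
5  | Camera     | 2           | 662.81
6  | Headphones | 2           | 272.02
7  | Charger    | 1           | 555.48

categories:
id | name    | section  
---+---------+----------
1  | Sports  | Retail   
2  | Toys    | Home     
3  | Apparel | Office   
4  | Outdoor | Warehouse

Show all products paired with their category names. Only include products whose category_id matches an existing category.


INNER JOIN keeps only products rows whose category_id matches an id in categories. Walk through each product:
  - product 1 (Phone): category_id=NULL, no match -> dropped
  - product 2 (Pen): category_id=1 -> matches Sports
  - product 3 (Notebook): category_id=3 -> matches Apparel
  - product 4 (Speaker): category_id=2 -> matches Toys
  - product 5 (Camera): category_id=2 -> matches Toys
  - product 6 (Headphones): category_id=2 -> matches Toys
  - product 7 (Charger): category_id=1 -> matches Sports
So 1 of 7 rows is dropped.

SQL:
SELECT a.name, b.name AS category
FROM products a
INNER JOIN categories b ON a.category_id = b.id

Result:
name       | category
-----------+---------
Pen        | Sports  
Notebook   | Apparel 
Speaker    | Toys    
Camera     | Toys    
Headphones | Toys    
Charger    | Sports  


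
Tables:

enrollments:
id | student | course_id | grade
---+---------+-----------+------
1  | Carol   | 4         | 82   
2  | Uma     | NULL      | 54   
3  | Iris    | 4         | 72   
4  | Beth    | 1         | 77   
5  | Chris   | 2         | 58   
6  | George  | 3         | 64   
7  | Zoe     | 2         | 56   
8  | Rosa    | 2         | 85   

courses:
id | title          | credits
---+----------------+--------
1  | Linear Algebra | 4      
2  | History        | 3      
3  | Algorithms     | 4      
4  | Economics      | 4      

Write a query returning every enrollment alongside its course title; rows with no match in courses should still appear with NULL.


LEFT JOIN keeps every row from enrollments (the left table); where course_id has no match in courses, the course columns become NULL. Walk through each enrollment:
  - enrollment 1 (Carol): course_id=4 -> matches Economics
  - enrollment 2 (Uma): course_id=NULL, no match -> kept with NULL
  - enrollment 3 (Iris): course_id=4 -> matches Economics
  - enrollment 4 (Beth): course_id=1 -> matches Linear Algebra
  - enrollment 5 (Chris): course_id=2 -> matches History
  - enrollment 6 (George): course_id=3 -> matches Algorithms
  - enrollment 7 (Zoe): course_id=2 -> matches History
  - enrollment 8 (Rosa): course_id=2 -> matches History
All 8 rows appear; 1 has NULL course.

SQL:
SELECT a.student, b.title AS course
FROM enrollments a
LEFT JOIN courses b ON a.course_id = b.id

Result:
student | course        
--------+---------------
Carol   | Economics     
Uma     | NULL          
Iris    | Economics     
Beth    | Linear Algebra
Chris   | History       
George  | Algorithms    
Zoe     | History       
Rosa    | History       


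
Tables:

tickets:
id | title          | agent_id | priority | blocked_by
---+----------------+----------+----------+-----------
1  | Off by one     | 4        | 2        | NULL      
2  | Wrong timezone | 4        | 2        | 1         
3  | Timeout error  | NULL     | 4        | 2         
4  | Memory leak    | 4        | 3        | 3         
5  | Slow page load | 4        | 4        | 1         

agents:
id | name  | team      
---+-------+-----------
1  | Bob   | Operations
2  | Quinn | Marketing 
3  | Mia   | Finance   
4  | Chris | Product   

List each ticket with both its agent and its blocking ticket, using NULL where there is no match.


Two LEFT JOINs from the same base table tickets: one to agents via agent_id, one to tickets itself via blocked_by. Both are LEFT so every ticket is preserved.
Match against agents:
  - ticket 1 (Off by one): agent_id=4 -> matches Chris
  - ticket 2 (Wrong timezone): agent_id=4 -> matches Chris
  - ticket 3 (Timeout error): agent_id=NULL, no match -> kept with NULL
  - ticket 4 (Memory leak): agent_id=4 -> matches Chris
  - ticket 5 (Slow page load): agent_id=4 -> matches Chris
Match against tickets (self):
  - ticket 1 (Off by one): blocked_by=NULL -> NULL
  - ticket 2 (Wrong timezone): blocked_by=1 -> Off by one
  - ticket 3 (Timeout error): blocked_by=2 -> Wrong timezone
  - ticket 4 (Memory leak): blocked_by=3 -> Timeout error
  - ticket 5 (Slow page load): blocked_by=1 -> Off by one

SQL:
SELECT a.title, b.name AS agent, c.title AS blocked_by
FROM tickets a
LEFT JOIN agents b ON a.agent_id = b.id
LEFT JOIN tickets c ON a.blocked_by = c.id

Result:
title          | agent | blocked_by    
---------------+-------+---------------
Off by one     | Chris | NULL          
Wrong timezone | Chris | Off by one    
Timeout error  | NULL  | Wrong timezone
Memory leak    | Chris | Timeout error 
Slow page load | Chris | Off by one    


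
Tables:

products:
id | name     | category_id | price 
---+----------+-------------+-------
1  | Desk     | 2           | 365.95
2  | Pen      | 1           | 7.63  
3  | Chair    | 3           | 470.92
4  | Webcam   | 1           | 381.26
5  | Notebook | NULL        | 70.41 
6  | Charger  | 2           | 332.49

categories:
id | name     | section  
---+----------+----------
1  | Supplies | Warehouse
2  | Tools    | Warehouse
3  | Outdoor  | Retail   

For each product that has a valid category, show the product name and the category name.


INNER JOIN keeps only products rows whose category_id matches an id in categories. Walk through each product:
  - product 1 (Desk): category_id=2 -> matches Tools
  - product 2 (Pen): category_id=1 -> matches Supplies
  - product 3 (Chair): category_id=3 -> matches Outdoor
  - product 4 (Webcam): category_id=1 -> matches Supplies
  - product 5 (Notebook): category_id=NULL, no match -> dropped
  - product 6 (Charger): category_id=2 -> matches Tools
So 1 of 6 rows is dropped.

SQL:
SELECT a.name, b.name AS category
FROM products a
INNER JOIN categories b ON a.category_id = b.id

Result:
name    | category
--------+---------
Desk    | Tools   
Pen     | Supplies
Chair   | Outdoor 
Webcam  | Supplies
Charger | Tools   


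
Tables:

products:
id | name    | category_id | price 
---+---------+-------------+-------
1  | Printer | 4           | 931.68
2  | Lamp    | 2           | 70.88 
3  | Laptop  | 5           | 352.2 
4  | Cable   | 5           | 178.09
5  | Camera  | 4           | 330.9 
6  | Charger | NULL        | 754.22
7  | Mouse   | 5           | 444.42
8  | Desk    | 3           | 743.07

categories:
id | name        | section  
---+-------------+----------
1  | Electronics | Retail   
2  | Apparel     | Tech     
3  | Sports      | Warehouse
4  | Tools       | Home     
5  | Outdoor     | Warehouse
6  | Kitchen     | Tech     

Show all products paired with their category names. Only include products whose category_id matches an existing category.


INNER JOIN keeps only products rows whose category_id matches an id in categories. Walk through each product:
  - product 1 (Printer): category_id=4 -> matches Tools
  - product 2 (Lamp): category_id=2 -> matches Apparel
  - product 3 (Laptop): category_id=5 -> matches Outdoor
  - product 4 (Cable): category_id=5 -> matches Outdoor
  - product 5 (Camera): category_id=4 -> matches Tools
  - product 6 (Charger): category_id=NULL, no match -> dropped
  - product 7 (Mouse): category_id=5 -> matches Outdoor
  - product 8 (Desk): category_id=3 -> matches Sports
So 1 of 8 rows is dropped.

SQL:
SELECT a.name, b.name AS category
FROM products a
INNER JOIN categories b ON a.category_id = b.id

Result:
name    | category
--------+---------
Printer | Tools   
Lamp    | Apparel 
Laptop  | Outdoor 
Cable   | Outdoor 
Camera  | Tools   
Mouse   | Outdoor 
Desk    | Sports  


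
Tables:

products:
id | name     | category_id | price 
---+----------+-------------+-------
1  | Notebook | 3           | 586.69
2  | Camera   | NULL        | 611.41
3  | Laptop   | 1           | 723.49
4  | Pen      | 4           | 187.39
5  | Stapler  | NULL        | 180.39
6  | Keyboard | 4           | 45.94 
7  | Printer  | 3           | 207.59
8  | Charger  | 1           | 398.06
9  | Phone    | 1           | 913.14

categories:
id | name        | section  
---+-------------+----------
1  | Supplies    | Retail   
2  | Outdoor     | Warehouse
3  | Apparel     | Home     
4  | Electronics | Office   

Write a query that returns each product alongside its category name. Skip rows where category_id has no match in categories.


INNER JOIN keeps only products rows whose category_id matches an id in categories. Walk through each product:
  - product 1 (Notebook): category_id=3 -> matches Apparel
  - product 2 (Camera): category_id=NULL, no match -> dropped
  - product 3 (Laptop): category_id=1 -> matches Supplies
  - product 4 (Pen): category_id=4 -> matches Electronics
  - product 5 (Stapler): category_id=NULL, no match -> dropped
  - product 6 (Keyboard): category_id=4 -> matches Electronics
  - product 7 (Printer): category_id=3 -> matches Apparel
  - product 8 (Charger): category_id=1 -> matches Supplies
  - product 9 (Phone): category_id=1 -> matches Supplies
So 2 of 9 rows are dropped.

SQL:
SELECT a.name, b.name AS category
FROM products a
INNER JOIN categories b ON a.category_id = b.id

Result:
name     | category   
---------+------------
Notebook | Apparel    
Laptop   | Supplies   
Pen      | Electronics
Keyboard | Electronics
Printer  | Apparel    
Charger  | Supplies   
Phone    | Supplies   


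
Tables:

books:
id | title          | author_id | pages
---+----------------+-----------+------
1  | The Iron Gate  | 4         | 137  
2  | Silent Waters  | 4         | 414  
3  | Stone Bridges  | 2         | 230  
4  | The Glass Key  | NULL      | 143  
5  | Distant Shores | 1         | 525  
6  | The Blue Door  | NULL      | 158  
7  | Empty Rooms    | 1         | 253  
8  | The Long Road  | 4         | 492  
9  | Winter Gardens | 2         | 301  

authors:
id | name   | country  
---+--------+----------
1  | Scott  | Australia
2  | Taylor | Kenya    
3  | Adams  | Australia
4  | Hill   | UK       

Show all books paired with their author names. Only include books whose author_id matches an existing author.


INNER JOIN keeps only books rows whose author_id matches an id in authors. Walk through each book:
  - book 1 (The Iron Gate): author_id=4 -> matches Hill
  - book 2 (Silent Waters): author_id=4 -> matches Hill
  - book 3 (Stone Bridges): author_id=2 -> matches Taylor
  - book 4 (The Glass Key): author_id=NULL, no match -> dropped
  - book 5 (Distant Shores): author_id=1 -> matches Scott
  - book 6 (The Blue Door): author_id=NULL, no match -> dropped
  - book 7 (Empty Rooms): author_id=1 -> matches Scott
  - book 8 (The Long Road): author_id=4 -> matches Hill
  - book 9 (Winter Gardens): author_id=2 -> matches Taylor
So 2 of 9 rows are dropped.

SQL:
SELECT a.title, b.name AS author
FROM books a
INNER JOIN authors b ON a.author_id = b.id

Result:
title          | author
---------------+-------
The Iron Gate  | Hill  
Silent Waters  | Hill  
Stone Bridges  | Taylor
Distant Shores | Scott 
Empty Rooms    | Scott 
The Long Road  | Hill  
Winter Gardens | Taylor


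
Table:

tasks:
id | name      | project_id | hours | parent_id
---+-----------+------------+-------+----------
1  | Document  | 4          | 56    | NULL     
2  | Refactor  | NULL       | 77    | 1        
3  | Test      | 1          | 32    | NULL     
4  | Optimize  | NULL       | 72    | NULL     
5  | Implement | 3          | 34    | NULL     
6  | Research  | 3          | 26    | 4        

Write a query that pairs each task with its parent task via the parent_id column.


This is a self-join: tasks is joined to a second copy of itself, matching each row's parent_id to another row's id. Use LEFT JOIN so rows with parent_id=NULL are kept.
  - task 1 (Document): parent_id=NULL -> NULL
  - task 2 (Refactor): parent_id=1 -> Document
  - task 3 (Test): parent_id=NULL -> NULL
  - task 4 (Optimize): parent_id=NULL -> NULL
  - task 5 (Implement): parent_id=NULL -> NULL
  - task 6 (Research): parent_id=4 -> Optimize

SQL:
SELECT a.name AS item, b.name AS parent
FROM tasks a
LEFT JOIN tasks b ON a.parent_id = b.id

Result:
item      | parent  
----------+---------
Document  | NULL    
Refactor  | Document
Test      | NULL    
Optimize  | NULL    
Implement | NULL    
Research  | Optimize


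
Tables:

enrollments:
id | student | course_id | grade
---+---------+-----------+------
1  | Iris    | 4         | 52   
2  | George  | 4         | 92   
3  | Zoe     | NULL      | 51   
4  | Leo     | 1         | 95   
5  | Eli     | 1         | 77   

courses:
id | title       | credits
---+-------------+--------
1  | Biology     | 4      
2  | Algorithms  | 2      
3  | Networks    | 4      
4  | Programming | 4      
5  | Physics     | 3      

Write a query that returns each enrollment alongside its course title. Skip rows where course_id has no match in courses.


INNER JOIN keeps only enrollments rows whose course_id matches an id in courses. Walk through each enrollment:
  - enrollment 1 (Iris): course_id=4 -> matches Programming
  - enrollment 2 (George): course_id=4 -> matches Programming
  - enrollment 3 (Zoe): course_id=NULL, no match -> dropped
  - enrollment 4 (Leo): course_id=1 -> matches Biology
  - enrollment 5 (Eli): course_id=1 -> matches Biology
So 1 of 5 rows is dropped.

SQL:
SELECT a.student, b.title AS course
FROM enrollments a
INNER JOIN courses b ON a.course_id = b.id

Result:
student | course     
--------+------------
Iris    | Programming
George  | Programming
Leo     | Biology    
Eli     | Biology    


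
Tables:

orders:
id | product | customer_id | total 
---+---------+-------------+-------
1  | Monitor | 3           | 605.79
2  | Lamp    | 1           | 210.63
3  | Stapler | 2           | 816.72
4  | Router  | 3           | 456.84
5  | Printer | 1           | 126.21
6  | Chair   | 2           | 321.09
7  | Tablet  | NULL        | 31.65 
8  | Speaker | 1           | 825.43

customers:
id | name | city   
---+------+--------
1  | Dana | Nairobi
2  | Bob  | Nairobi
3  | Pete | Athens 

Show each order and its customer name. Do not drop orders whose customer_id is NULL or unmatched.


LEFT JOIN keeps every row from orders (the left table); where customer_id has no match in customers, the customer columns become NULL. Walk through each order:
  - order 1 (Monitor): customer_id=3 -> matches Pete
  - order 2 (Lamp): customer_id=1 -> matches Dana
  - order 3 (Stapler): customer_id=2 -> matches Bob
  - order 4 (Router): customer_id=3 -> matches Pete
  - order 5 (Printer): customer_id=1 -> matches Dana
  - order 6 (Chair): customer_id=2 -> matches Bob
  - order 7 (Tablet): customer_id=NULL, no match -> kept with NULL
  - order 8 (Speaker): customer_id=1 -> matches Dana
All 8 rows appear; 1 has NULL customer.

SQL:
SELECT a.product, b.name AS customer
FROM orders a
LEFT JOIN customers b ON a.customer_id = b.id

Result:
product | customer
--------+---------
Monitor | Pete    
Lamp    | Dana    
Stapler | Bob     
Router  | Pete    
Printer | Dana    
Chair   | Bob     
Tablet  | NULL    
Speaker | Dana    
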